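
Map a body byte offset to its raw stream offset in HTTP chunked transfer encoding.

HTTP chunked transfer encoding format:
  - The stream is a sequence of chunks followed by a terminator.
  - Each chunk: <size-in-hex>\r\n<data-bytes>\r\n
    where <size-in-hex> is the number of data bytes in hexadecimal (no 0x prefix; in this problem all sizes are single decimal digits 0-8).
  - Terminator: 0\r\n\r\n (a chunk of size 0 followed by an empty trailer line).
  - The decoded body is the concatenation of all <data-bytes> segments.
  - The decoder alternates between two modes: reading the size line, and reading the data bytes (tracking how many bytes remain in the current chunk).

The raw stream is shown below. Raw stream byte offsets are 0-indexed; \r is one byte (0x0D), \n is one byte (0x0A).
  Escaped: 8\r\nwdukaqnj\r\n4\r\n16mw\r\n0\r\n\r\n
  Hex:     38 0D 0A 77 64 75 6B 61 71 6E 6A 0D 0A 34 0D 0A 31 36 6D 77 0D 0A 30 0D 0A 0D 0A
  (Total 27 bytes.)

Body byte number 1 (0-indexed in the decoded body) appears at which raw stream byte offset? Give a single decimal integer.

Answer: 4

Derivation:
Chunk 1: stream[0..1]='8' size=0x8=8, data at stream[3..11]='wdukaqnj' -> body[0..8], body so far='wdukaqnj'
Chunk 2: stream[13..14]='4' size=0x4=4, data at stream[16..20]='16mw' -> body[8..12], body so far='wdukaqnj16mw'
Chunk 3: stream[22..23]='0' size=0 (terminator). Final body='wdukaqnj16mw' (12 bytes)
Body byte 1 at stream offset 4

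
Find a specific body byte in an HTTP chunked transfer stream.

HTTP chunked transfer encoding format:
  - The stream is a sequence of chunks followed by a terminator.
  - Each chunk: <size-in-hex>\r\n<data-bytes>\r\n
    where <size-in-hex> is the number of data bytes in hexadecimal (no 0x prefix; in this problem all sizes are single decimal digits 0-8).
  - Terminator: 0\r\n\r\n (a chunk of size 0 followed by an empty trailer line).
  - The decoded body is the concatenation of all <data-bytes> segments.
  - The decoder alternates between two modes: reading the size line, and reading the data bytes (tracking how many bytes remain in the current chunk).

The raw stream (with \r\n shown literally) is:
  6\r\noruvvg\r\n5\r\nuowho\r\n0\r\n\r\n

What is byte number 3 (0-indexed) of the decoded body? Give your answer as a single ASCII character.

Answer: v

Derivation:
Chunk 1: stream[0..1]='6' size=0x6=6, data at stream[3..9]='oruvvg' -> body[0..6], body so far='oruvvg'
Chunk 2: stream[11..12]='5' size=0x5=5, data at stream[14..19]='uowho' -> body[6..11], body so far='oruvvguowho'
Chunk 3: stream[21..22]='0' size=0 (terminator). Final body='oruvvguowho' (11 bytes)
Body byte 3 = 'v'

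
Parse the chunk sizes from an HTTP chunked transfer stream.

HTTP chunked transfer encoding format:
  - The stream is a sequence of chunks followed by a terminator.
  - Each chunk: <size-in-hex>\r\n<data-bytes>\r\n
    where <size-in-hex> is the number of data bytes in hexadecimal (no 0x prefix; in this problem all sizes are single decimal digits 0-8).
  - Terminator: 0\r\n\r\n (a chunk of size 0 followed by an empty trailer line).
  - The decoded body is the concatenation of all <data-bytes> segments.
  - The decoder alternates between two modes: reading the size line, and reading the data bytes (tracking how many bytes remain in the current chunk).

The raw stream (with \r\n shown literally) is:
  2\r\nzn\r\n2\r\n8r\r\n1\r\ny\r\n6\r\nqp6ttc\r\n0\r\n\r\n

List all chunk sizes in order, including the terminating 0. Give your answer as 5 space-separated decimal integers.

Chunk 1: stream[0..1]='2' size=0x2=2, data at stream[3..5]='zn' -> body[0..2], body so far='zn'
Chunk 2: stream[7..8]='2' size=0x2=2, data at stream[10..12]='8r' -> body[2..4], body so far='zn8r'
Chunk 3: stream[14..15]='1' size=0x1=1, data at stream[17..18]='y' -> body[4..5], body so far='zn8ry'
Chunk 4: stream[20..21]='6' size=0x6=6, data at stream[23..29]='qp6ttc' -> body[5..11], body so far='zn8ryqp6ttc'
Chunk 5: stream[31..32]='0' size=0 (terminator). Final body='zn8ryqp6ttc' (11 bytes)

Answer: 2 2 1 6 0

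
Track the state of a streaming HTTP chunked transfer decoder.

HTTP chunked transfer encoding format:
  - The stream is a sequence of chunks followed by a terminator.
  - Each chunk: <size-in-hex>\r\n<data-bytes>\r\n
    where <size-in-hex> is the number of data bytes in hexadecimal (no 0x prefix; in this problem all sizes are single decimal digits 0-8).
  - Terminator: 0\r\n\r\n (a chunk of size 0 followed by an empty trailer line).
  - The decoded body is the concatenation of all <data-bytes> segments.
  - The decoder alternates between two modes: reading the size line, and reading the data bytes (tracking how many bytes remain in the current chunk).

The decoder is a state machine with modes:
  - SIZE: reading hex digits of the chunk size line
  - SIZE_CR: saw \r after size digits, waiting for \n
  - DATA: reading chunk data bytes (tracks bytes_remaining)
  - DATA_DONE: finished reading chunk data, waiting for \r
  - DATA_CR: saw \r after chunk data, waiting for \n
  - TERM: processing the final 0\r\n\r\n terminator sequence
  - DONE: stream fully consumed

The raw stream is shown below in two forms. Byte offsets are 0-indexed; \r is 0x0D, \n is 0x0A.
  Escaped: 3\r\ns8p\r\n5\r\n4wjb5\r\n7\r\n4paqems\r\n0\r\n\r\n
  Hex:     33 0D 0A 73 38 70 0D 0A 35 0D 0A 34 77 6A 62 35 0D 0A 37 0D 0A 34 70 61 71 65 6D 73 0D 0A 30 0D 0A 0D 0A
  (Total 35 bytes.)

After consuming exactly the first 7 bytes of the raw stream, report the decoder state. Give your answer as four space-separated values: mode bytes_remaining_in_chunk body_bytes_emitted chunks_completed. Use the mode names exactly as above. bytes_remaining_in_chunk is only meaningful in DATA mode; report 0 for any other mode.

Byte 0 = '3': mode=SIZE remaining=0 emitted=0 chunks_done=0
Byte 1 = 0x0D: mode=SIZE_CR remaining=0 emitted=0 chunks_done=0
Byte 2 = 0x0A: mode=DATA remaining=3 emitted=0 chunks_done=0
Byte 3 = 's': mode=DATA remaining=2 emitted=1 chunks_done=0
Byte 4 = '8': mode=DATA remaining=1 emitted=2 chunks_done=0
Byte 5 = 'p': mode=DATA_DONE remaining=0 emitted=3 chunks_done=0
Byte 6 = 0x0D: mode=DATA_CR remaining=0 emitted=3 chunks_done=0

Answer: DATA_CR 0 3 0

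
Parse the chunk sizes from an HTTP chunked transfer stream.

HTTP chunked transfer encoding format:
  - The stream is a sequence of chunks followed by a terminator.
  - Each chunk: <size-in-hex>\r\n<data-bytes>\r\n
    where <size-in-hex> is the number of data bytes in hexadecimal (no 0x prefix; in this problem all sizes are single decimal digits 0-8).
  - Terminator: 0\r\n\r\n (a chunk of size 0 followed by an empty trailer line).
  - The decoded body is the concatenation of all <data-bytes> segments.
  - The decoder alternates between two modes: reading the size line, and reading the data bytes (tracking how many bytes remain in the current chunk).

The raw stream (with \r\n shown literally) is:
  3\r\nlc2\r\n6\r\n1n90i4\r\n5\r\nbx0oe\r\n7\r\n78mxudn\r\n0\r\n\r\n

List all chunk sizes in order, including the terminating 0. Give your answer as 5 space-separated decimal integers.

Answer: 3 6 5 7 0

Derivation:
Chunk 1: stream[0..1]='3' size=0x3=3, data at stream[3..6]='lc2' -> body[0..3], body so far='lc2'
Chunk 2: stream[8..9]='6' size=0x6=6, data at stream[11..17]='1n90i4' -> body[3..9], body so far='lc21n90i4'
Chunk 3: stream[19..20]='5' size=0x5=5, data at stream[22..27]='bx0oe' -> body[9..14], body so far='lc21n90i4bx0oe'
Chunk 4: stream[29..30]='7' size=0x7=7, data at stream[32..39]='78mxudn' -> body[14..21], body so far='lc21n90i4bx0oe78mxudn'
Chunk 5: stream[41..42]='0' size=0 (terminator). Final body='lc21n90i4bx0oe78mxudn' (21 bytes)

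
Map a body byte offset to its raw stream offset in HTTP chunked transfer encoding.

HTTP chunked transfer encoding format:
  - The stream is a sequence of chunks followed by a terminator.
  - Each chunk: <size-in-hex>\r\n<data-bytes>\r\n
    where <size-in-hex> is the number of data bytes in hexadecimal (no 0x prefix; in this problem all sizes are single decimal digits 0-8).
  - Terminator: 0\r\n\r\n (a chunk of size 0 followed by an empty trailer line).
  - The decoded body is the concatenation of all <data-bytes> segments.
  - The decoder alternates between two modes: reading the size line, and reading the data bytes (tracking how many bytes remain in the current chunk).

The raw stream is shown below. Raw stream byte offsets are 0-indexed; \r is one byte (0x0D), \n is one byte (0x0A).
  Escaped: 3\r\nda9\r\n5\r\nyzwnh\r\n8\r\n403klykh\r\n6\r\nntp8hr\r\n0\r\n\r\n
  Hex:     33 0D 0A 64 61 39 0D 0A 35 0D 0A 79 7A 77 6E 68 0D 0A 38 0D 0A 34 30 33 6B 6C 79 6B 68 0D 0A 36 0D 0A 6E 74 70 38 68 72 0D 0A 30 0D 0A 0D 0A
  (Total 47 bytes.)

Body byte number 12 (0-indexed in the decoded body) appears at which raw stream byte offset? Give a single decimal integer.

Chunk 1: stream[0..1]='3' size=0x3=3, data at stream[3..6]='da9' -> body[0..3], body so far='da9'
Chunk 2: stream[8..9]='5' size=0x5=5, data at stream[11..16]='yzwnh' -> body[3..8], body so far='da9yzwnh'
Chunk 3: stream[18..19]='8' size=0x8=8, data at stream[21..29]='403klykh' -> body[8..16], body so far='da9yzwnh403klykh'
Chunk 4: stream[31..32]='6' size=0x6=6, data at stream[34..40]='ntp8hr' -> body[16..22], body so far='da9yzwnh403klykhntp8hr'
Chunk 5: stream[42..43]='0' size=0 (terminator). Final body='da9yzwnh403klykhntp8hr' (22 bytes)
Body byte 12 at stream offset 25

Answer: 25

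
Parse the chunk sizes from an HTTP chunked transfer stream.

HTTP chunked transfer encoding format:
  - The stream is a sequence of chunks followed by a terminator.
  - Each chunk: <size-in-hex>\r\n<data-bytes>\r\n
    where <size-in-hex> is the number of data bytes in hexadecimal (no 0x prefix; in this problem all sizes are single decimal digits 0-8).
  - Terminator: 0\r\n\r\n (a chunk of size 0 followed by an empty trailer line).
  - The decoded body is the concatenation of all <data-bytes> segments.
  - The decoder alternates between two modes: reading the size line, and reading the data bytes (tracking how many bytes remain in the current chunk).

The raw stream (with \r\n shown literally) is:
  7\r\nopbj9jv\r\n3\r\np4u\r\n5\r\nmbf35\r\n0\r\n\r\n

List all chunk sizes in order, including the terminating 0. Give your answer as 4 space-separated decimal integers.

Answer: 7 3 5 0

Derivation:
Chunk 1: stream[0..1]='7' size=0x7=7, data at stream[3..10]='opbj9jv' -> body[0..7], body so far='opbj9jv'
Chunk 2: stream[12..13]='3' size=0x3=3, data at stream[15..18]='p4u' -> body[7..10], body so far='opbj9jvp4u'
Chunk 3: stream[20..21]='5' size=0x5=5, data at stream[23..28]='mbf35' -> body[10..15], body so far='opbj9jvp4umbf35'
Chunk 4: stream[30..31]='0' size=0 (terminator). Final body='opbj9jvp4umbf35' (15 bytes)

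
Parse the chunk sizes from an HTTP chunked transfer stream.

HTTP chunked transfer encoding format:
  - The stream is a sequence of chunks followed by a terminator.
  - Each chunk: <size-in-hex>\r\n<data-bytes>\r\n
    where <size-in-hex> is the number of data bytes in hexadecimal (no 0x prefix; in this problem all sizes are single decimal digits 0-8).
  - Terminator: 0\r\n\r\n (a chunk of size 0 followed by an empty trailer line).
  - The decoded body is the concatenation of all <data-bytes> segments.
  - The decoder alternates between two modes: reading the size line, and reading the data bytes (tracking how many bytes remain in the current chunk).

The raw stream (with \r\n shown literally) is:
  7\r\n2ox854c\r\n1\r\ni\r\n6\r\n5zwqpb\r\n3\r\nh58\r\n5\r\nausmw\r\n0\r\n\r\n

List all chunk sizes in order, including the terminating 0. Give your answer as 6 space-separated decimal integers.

Chunk 1: stream[0..1]='7' size=0x7=7, data at stream[3..10]='2ox854c' -> body[0..7], body so far='2ox854c'
Chunk 2: stream[12..13]='1' size=0x1=1, data at stream[15..16]='i' -> body[7..8], body so far='2ox854ci'
Chunk 3: stream[18..19]='6' size=0x6=6, data at stream[21..27]='5zwqpb' -> body[8..14], body so far='2ox854ci5zwqpb'
Chunk 4: stream[29..30]='3' size=0x3=3, data at stream[32..35]='h58' -> body[14..17], body so far='2ox854ci5zwqpbh58'
Chunk 5: stream[37..38]='5' size=0x5=5, data at stream[40..45]='ausmw' -> body[17..22], body so far='2ox854ci5zwqpbh58ausmw'
Chunk 6: stream[47..48]='0' size=0 (terminator). Final body='2ox854ci5zwqpbh58ausmw' (22 bytes)

Answer: 7 1 6 3 5 0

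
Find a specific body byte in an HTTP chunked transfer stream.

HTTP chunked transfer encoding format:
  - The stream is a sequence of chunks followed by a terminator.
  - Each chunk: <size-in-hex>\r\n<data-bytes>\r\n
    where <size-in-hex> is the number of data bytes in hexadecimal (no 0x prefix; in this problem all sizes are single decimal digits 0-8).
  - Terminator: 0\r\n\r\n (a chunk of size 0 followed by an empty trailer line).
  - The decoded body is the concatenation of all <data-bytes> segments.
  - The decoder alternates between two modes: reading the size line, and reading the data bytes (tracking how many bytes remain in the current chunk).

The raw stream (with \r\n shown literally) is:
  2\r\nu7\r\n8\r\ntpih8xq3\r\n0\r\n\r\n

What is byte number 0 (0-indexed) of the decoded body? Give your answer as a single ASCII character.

Chunk 1: stream[0..1]='2' size=0x2=2, data at stream[3..5]='u7' -> body[0..2], body so far='u7'
Chunk 2: stream[7..8]='8' size=0x8=8, data at stream[10..18]='tpih8xq3' -> body[2..10], body so far='u7tpih8xq3'
Chunk 3: stream[20..21]='0' size=0 (terminator). Final body='u7tpih8xq3' (10 bytes)
Body byte 0 = 'u'

Answer: u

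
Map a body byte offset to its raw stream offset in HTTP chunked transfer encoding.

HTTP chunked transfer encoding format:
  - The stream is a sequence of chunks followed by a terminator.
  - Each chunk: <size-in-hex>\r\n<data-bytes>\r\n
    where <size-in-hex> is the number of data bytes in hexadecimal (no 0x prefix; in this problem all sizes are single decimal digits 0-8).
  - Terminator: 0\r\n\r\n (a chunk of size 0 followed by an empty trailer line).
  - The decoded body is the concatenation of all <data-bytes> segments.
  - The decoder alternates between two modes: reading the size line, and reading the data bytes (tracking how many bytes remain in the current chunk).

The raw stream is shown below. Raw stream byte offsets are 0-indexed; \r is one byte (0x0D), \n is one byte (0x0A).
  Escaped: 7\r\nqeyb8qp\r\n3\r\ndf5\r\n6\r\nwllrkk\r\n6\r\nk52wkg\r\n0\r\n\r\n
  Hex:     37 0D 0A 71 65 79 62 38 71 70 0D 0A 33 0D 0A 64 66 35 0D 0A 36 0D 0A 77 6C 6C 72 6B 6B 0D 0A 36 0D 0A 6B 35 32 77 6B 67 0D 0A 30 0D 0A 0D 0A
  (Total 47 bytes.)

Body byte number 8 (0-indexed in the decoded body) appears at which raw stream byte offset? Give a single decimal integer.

Answer: 16

Derivation:
Chunk 1: stream[0..1]='7' size=0x7=7, data at stream[3..10]='qeyb8qp' -> body[0..7], body so far='qeyb8qp'
Chunk 2: stream[12..13]='3' size=0x3=3, data at stream[15..18]='df5' -> body[7..10], body so far='qeyb8qpdf5'
Chunk 3: stream[20..21]='6' size=0x6=6, data at stream[23..29]='wllrkk' -> body[10..16], body so far='qeyb8qpdf5wllrkk'
Chunk 4: stream[31..32]='6' size=0x6=6, data at stream[34..40]='k52wkg' -> body[16..22], body so far='qeyb8qpdf5wllrkkk52wkg'
Chunk 5: stream[42..43]='0' size=0 (terminator). Final body='qeyb8qpdf5wllrkkk52wkg' (22 bytes)
Body byte 8 at stream offset 16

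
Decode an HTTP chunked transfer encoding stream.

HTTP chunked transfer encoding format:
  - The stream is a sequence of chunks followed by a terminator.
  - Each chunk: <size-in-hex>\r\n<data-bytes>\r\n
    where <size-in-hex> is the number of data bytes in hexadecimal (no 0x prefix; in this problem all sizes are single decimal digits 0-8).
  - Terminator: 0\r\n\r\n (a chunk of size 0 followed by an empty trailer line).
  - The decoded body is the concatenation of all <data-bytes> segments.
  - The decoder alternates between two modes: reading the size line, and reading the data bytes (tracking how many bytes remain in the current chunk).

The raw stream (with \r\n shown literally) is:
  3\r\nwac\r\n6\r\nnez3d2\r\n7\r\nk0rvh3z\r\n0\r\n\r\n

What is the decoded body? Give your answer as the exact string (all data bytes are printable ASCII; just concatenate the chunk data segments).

Chunk 1: stream[0..1]='3' size=0x3=3, data at stream[3..6]='wac' -> body[0..3], body so far='wac'
Chunk 2: stream[8..9]='6' size=0x6=6, data at stream[11..17]='nez3d2' -> body[3..9], body so far='wacnez3d2'
Chunk 3: stream[19..20]='7' size=0x7=7, data at stream[22..29]='k0rvh3z' -> body[9..16], body so far='wacnez3d2k0rvh3z'
Chunk 4: stream[31..32]='0' size=0 (terminator). Final body='wacnez3d2k0rvh3z' (16 bytes)

Answer: wacnez3d2k0rvh3z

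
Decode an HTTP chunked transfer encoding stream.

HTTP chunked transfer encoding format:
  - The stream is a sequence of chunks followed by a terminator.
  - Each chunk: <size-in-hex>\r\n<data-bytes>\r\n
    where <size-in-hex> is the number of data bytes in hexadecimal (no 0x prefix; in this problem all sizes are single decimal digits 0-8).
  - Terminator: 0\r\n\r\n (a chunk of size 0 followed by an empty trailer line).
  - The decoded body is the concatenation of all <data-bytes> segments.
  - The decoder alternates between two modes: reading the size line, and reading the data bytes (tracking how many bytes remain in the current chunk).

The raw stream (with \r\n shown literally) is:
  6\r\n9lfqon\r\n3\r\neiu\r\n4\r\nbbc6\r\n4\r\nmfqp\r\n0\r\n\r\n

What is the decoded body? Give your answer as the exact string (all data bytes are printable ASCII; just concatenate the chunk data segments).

Chunk 1: stream[0..1]='6' size=0x6=6, data at stream[3..9]='9lfqon' -> body[0..6], body so far='9lfqon'
Chunk 2: stream[11..12]='3' size=0x3=3, data at stream[14..17]='eiu' -> body[6..9], body so far='9lfqoneiu'
Chunk 3: stream[19..20]='4' size=0x4=4, data at stream[22..26]='bbc6' -> body[9..13], body so far='9lfqoneiubbc6'
Chunk 4: stream[28..29]='4' size=0x4=4, data at stream[31..35]='mfqp' -> body[13..17], body so far='9lfqoneiubbc6mfqp'
Chunk 5: stream[37..38]='0' size=0 (terminator). Final body='9lfqoneiubbc6mfqp' (17 bytes)

Answer: 9lfqoneiubbc6mfqp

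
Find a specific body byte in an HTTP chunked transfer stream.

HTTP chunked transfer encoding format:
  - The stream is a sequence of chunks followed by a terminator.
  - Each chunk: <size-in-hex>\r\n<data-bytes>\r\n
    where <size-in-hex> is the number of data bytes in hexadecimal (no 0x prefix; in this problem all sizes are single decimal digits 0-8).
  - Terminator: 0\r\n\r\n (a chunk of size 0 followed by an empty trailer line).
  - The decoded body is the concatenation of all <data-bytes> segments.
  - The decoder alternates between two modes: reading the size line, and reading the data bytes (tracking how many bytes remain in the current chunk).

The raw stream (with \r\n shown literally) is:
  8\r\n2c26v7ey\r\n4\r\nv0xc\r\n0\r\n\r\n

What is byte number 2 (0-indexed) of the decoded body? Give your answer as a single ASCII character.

Chunk 1: stream[0..1]='8' size=0x8=8, data at stream[3..11]='2c26v7ey' -> body[0..8], body so far='2c26v7ey'
Chunk 2: stream[13..14]='4' size=0x4=4, data at stream[16..20]='v0xc' -> body[8..12], body so far='2c26v7eyv0xc'
Chunk 3: stream[22..23]='0' size=0 (terminator). Final body='2c26v7eyv0xc' (12 bytes)
Body byte 2 = '2'

Answer: 2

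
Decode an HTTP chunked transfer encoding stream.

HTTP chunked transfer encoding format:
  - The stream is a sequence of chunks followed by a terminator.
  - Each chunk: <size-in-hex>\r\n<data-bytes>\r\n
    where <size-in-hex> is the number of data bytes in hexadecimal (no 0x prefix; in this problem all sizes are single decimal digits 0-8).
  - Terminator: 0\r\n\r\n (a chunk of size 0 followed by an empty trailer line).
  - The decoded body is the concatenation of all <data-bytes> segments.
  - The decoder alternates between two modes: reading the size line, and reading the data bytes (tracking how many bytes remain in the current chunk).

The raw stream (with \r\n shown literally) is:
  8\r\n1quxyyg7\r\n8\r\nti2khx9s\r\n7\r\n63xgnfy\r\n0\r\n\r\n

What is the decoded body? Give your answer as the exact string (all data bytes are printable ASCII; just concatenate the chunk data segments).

Chunk 1: stream[0..1]='8' size=0x8=8, data at stream[3..11]='1quxyyg7' -> body[0..8], body so far='1quxyyg7'
Chunk 2: stream[13..14]='8' size=0x8=8, data at stream[16..24]='ti2khx9s' -> body[8..16], body so far='1quxyyg7ti2khx9s'
Chunk 3: stream[26..27]='7' size=0x7=7, data at stream[29..36]='63xgnfy' -> body[16..23], body so far='1quxyyg7ti2khx9s63xgnfy'
Chunk 4: stream[38..39]='0' size=0 (terminator). Final body='1quxyyg7ti2khx9s63xgnfy' (23 bytes)

Answer: 1quxyyg7ti2khx9s63xgnfy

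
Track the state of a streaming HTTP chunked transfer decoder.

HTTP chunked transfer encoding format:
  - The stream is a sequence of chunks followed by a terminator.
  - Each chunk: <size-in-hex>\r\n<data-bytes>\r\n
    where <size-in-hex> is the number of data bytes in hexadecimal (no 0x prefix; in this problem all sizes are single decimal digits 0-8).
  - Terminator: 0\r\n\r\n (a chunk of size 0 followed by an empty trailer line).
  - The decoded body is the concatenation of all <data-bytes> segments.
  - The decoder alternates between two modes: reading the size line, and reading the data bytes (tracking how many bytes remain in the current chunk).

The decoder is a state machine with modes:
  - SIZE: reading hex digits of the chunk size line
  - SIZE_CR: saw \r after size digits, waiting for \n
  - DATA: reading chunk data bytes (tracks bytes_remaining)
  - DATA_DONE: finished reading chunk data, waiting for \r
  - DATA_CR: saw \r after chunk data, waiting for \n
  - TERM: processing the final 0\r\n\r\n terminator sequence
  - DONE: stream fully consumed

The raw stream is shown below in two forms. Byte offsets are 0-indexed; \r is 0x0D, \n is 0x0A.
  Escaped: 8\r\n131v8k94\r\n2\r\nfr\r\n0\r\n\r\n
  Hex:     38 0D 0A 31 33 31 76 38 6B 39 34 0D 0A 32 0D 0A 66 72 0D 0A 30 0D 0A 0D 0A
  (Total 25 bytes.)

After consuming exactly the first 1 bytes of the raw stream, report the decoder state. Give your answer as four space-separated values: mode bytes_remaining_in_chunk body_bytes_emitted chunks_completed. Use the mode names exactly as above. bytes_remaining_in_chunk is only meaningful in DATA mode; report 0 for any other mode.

Answer: SIZE 0 0 0

Derivation:
Byte 0 = '8': mode=SIZE remaining=0 emitted=0 chunks_done=0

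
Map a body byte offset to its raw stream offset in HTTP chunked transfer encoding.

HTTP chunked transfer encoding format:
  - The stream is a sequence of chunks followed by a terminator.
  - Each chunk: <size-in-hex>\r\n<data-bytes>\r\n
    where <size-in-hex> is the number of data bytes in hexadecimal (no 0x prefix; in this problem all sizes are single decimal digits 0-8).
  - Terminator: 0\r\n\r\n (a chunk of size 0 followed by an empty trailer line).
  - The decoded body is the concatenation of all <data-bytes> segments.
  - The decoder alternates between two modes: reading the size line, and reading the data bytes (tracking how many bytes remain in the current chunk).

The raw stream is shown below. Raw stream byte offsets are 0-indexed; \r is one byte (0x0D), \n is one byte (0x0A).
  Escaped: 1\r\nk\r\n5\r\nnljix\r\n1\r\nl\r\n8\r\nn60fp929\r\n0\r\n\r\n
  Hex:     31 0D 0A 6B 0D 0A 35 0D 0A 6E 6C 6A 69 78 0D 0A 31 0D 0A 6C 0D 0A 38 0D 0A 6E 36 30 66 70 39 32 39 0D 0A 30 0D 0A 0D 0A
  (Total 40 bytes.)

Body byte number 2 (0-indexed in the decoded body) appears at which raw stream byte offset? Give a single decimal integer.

Chunk 1: stream[0..1]='1' size=0x1=1, data at stream[3..4]='k' -> body[0..1], body so far='k'
Chunk 2: stream[6..7]='5' size=0x5=5, data at stream[9..14]='nljix' -> body[1..6], body so far='knljix'
Chunk 3: stream[16..17]='1' size=0x1=1, data at stream[19..20]='l' -> body[6..7], body so far='knljixl'
Chunk 4: stream[22..23]='8' size=0x8=8, data at stream[25..33]='n60fp929' -> body[7..15], body so far='knljixln60fp929'
Chunk 5: stream[35..36]='0' size=0 (terminator). Final body='knljixln60fp929' (15 bytes)
Body byte 2 at stream offset 10

Answer: 10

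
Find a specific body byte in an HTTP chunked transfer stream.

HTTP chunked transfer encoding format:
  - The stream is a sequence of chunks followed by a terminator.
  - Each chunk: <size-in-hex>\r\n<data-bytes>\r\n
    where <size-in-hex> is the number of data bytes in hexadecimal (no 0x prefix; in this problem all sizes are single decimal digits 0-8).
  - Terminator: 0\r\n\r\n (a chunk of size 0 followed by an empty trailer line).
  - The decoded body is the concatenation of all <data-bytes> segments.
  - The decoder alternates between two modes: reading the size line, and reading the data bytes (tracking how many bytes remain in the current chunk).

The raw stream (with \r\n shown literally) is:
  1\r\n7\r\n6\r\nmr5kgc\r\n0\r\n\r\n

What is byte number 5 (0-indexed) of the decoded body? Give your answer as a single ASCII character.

Chunk 1: stream[0..1]='1' size=0x1=1, data at stream[3..4]='7' -> body[0..1], body so far='7'
Chunk 2: stream[6..7]='6' size=0x6=6, data at stream[9..15]='mr5kgc' -> body[1..7], body so far='7mr5kgc'
Chunk 3: stream[17..18]='0' size=0 (terminator). Final body='7mr5kgc' (7 bytes)
Body byte 5 = 'g'

Answer: g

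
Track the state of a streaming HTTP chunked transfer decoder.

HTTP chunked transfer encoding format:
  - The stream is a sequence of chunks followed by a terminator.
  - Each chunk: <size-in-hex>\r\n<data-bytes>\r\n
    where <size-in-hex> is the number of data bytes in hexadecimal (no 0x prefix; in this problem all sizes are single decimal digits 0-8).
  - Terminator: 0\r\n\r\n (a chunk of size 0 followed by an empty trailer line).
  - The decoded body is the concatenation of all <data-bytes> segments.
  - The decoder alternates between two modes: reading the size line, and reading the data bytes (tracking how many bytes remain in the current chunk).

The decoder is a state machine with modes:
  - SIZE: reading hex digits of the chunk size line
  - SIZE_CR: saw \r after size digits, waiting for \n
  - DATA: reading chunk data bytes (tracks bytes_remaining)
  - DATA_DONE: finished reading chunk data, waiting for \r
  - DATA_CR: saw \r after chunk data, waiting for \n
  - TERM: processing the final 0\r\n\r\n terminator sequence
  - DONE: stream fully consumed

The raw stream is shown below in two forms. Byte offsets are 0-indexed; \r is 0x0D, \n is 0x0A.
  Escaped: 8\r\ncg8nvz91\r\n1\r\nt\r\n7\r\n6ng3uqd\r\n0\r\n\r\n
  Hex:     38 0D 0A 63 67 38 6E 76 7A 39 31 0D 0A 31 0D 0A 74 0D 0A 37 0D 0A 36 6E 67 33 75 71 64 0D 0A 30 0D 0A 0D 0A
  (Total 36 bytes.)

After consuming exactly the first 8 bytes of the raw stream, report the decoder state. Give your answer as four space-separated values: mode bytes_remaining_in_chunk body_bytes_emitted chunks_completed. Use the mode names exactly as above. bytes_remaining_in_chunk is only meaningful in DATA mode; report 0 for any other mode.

Byte 0 = '8': mode=SIZE remaining=0 emitted=0 chunks_done=0
Byte 1 = 0x0D: mode=SIZE_CR remaining=0 emitted=0 chunks_done=0
Byte 2 = 0x0A: mode=DATA remaining=8 emitted=0 chunks_done=0
Byte 3 = 'c': mode=DATA remaining=7 emitted=1 chunks_done=0
Byte 4 = 'g': mode=DATA remaining=6 emitted=2 chunks_done=0
Byte 5 = '8': mode=DATA remaining=5 emitted=3 chunks_done=0
Byte 6 = 'n': mode=DATA remaining=4 emitted=4 chunks_done=0
Byte 7 = 'v': mode=DATA remaining=3 emitted=5 chunks_done=0

Answer: DATA 3 5 0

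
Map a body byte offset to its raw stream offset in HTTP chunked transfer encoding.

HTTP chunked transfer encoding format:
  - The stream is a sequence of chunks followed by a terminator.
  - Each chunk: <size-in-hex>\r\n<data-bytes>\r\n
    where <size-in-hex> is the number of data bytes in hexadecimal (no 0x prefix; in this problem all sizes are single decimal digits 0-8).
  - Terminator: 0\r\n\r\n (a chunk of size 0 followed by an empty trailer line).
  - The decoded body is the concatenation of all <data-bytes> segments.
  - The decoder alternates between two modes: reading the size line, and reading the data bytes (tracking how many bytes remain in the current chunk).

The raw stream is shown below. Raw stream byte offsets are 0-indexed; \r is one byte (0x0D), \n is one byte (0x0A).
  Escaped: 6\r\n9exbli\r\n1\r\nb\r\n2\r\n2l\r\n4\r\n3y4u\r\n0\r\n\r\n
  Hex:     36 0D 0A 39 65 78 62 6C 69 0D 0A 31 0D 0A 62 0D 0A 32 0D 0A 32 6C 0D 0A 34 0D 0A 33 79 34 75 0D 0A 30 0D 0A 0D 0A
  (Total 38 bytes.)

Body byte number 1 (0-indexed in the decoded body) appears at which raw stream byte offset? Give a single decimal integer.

Chunk 1: stream[0..1]='6' size=0x6=6, data at stream[3..9]='9exbli' -> body[0..6], body so far='9exbli'
Chunk 2: stream[11..12]='1' size=0x1=1, data at stream[14..15]='b' -> body[6..7], body so far='9exblib'
Chunk 3: stream[17..18]='2' size=0x2=2, data at stream[20..22]='2l' -> body[7..9], body so far='9exblib2l'
Chunk 4: stream[24..25]='4' size=0x4=4, data at stream[27..31]='3y4u' -> body[9..13], body so far='9exblib2l3y4u'
Chunk 5: stream[33..34]='0' size=0 (terminator). Final body='9exblib2l3y4u' (13 bytes)
Body byte 1 at stream offset 4

Answer: 4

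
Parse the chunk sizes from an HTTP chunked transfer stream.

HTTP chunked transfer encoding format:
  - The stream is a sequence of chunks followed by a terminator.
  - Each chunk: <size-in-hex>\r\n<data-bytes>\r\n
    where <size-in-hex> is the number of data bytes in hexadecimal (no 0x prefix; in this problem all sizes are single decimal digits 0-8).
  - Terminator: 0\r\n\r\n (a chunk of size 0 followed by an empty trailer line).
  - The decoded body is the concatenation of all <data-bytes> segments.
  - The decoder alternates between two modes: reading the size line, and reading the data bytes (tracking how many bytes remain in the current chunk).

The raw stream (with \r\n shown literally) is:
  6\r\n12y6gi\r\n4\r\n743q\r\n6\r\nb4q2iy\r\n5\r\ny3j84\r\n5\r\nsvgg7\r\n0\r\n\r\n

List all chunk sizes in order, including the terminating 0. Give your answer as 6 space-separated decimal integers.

Chunk 1: stream[0..1]='6' size=0x6=6, data at stream[3..9]='12y6gi' -> body[0..6], body so far='12y6gi'
Chunk 2: stream[11..12]='4' size=0x4=4, data at stream[14..18]='743q' -> body[6..10], body so far='12y6gi743q'
Chunk 3: stream[20..21]='6' size=0x6=6, data at stream[23..29]='b4q2iy' -> body[10..16], body so far='12y6gi743qb4q2iy'
Chunk 4: stream[31..32]='5' size=0x5=5, data at stream[34..39]='y3j84' -> body[16..21], body so far='12y6gi743qb4q2iyy3j84'
Chunk 5: stream[41..42]='5' size=0x5=5, data at stream[44..49]='svgg7' -> body[21..26], body so far='12y6gi743qb4q2iyy3j84svgg7'
Chunk 6: stream[51..52]='0' size=0 (terminator). Final body='12y6gi743qb4q2iyy3j84svgg7' (26 bytes)

Answer: 6 4 6 5 5 0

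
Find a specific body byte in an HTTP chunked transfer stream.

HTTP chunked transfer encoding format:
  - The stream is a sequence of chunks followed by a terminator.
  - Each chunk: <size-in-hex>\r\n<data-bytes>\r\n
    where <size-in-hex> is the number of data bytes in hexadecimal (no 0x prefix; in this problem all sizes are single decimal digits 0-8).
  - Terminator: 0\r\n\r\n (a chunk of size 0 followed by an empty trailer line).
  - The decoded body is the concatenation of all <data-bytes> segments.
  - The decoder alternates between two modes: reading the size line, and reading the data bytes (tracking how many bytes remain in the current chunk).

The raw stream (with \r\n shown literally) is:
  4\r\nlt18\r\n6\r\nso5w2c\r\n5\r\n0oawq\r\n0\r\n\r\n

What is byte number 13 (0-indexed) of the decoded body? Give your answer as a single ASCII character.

Chunk 1: stream[0..1]='4' size=0x4=4, data at stream[3..7]='lt18' -> body[0..4], body so far='lt18'
Chunk 2: stream[9..10]='6' size=0x6=6, data at stream[12..18]='so5w2c' -> body[4..10], body so far='lt18so5w2c'
Chunk 3: stream[20..21]='5' size=0x5=5, data at stream[23..28]='0oawq' -> body[10..15], body so far='lt18so5w2c0oawq'
Chunk 4: stream[30..31]='0' size=0 (terminator). Final body='lt18so5w2c0oawq' (15 bytes)
Body byte 13 = 'w'

Answer: w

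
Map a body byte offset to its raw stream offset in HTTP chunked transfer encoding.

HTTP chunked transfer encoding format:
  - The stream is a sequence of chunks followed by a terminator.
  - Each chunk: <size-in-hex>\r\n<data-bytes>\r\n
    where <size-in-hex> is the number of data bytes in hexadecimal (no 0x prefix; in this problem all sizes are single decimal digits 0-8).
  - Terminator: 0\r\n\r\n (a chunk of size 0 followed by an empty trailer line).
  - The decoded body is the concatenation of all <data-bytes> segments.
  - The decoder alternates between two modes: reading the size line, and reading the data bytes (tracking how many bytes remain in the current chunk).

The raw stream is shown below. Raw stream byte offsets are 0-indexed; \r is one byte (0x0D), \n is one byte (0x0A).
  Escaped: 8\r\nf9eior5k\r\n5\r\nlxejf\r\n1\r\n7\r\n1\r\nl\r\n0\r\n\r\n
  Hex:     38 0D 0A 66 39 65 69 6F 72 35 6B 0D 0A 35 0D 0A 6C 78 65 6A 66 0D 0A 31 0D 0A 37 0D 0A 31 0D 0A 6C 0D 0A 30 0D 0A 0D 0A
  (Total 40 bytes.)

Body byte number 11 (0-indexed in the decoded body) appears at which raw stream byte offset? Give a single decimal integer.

Chunk 1: stream[0..1]='8' size=0x8=8, data at stream[3..11]='f9eior5k' -> body[0..8], body so far='f9eior5k'
Chunk 2: stream[13..14]='5' size=0x5=5, data at stream[16..21]='lxejf' -> body[8..13], body so far='f9eior5klxejf'
Chunk 3: stream[23..24]='1' size=0x1=1, data at stream[26..27]='7' -> body[13..14], body so far='f9eior5klxejf7'
Chunk 4: stream[29..30]='1' size=0x1=1, data at stream[32..33]='l' -> body[14..15], body so far='f9eior5klxejf7l'
Chunk 5: stream[35..36]='0' size=0 (terminator). Final body='f9eior5klxejf7l' (15 bytes)
Body byte 11 at stream offset 19

Answer: 19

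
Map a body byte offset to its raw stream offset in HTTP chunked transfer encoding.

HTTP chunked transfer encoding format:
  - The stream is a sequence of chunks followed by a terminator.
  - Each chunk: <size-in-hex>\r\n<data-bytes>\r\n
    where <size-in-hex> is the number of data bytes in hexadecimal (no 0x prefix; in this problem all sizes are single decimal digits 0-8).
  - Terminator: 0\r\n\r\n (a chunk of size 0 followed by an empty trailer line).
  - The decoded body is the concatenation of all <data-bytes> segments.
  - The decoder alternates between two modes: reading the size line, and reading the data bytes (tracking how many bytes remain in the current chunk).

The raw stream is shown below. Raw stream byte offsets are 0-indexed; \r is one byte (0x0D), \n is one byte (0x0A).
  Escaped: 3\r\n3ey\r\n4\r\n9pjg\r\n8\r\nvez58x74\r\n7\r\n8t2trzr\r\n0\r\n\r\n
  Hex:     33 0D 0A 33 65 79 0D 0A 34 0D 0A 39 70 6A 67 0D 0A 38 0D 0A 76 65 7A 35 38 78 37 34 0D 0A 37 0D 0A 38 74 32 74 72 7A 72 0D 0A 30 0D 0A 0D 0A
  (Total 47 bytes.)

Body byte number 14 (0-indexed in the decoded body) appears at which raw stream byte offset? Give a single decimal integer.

Answer: 27

Derivation:
Chunk 1: stream[0..1]='3' size=0x3=3, data at stream[3..6]='3ey' -> body[0..3], body so far='3ey'
Chunk 2: stream[8..9]='4' size=0x4=4, data at stream[11..15]='9pjg' -> body[3..7], body so far='3ey9pjg'
Chunk 3: stream[17..18]='8' size=0x8=8, data at stream[20..28]='vez58x74' -> body[7..15], body so far='3ey9pjgvez58x74'
Chunk 4: stream[30..31]='7' size=0x7=7, data at stream[33..40]='8t2trzr' -> body[15..22], body so far='3ey9pjgvez58x748t2trzr'
Chunk 5: stream[42..43]='0' size=0 (terminator). Final body='3ey9pjgvez58x748t2trzr' (22 bytes)
Body byte 14 at stream offset 27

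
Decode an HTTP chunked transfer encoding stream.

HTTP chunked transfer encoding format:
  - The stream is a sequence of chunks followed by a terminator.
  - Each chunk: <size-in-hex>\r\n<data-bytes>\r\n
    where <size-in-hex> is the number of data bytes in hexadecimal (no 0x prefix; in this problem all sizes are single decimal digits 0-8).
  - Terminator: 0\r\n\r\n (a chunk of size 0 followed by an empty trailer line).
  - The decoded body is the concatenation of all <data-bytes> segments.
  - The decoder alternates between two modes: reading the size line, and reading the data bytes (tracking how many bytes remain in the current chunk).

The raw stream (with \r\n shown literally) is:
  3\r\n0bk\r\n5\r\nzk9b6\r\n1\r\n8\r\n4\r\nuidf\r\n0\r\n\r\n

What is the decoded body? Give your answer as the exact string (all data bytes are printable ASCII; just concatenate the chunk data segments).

Chunk 1: stream[0..1]='3' size=0x3=3, data at stream[3..6]='0bk' -> body[0..3], body so far='0bk'
Chunk 2: stream[8..9]='5' size=0x5=5, data at stream[11..16]='zk9b6' -> body[3..8], body so far='0bkzk9b6'
Chunk 3: stream[18..19]='1' size=0x1=1, data at stream[21..22]='8' -> body[8..9], body so far='0bkzk9b68'
Chunk 4: stream[24..25]='4' size=0x4=4, data at stream[27..31]='uidf' -> body[9..13], body so far='0bkzk9b68uidf'
Chunk 5: stream[33..34]='0' size=0 (terminator). Final body='0bkzk9b68uidf' (13 bytes)

Answer: 0bkzk9b68uidf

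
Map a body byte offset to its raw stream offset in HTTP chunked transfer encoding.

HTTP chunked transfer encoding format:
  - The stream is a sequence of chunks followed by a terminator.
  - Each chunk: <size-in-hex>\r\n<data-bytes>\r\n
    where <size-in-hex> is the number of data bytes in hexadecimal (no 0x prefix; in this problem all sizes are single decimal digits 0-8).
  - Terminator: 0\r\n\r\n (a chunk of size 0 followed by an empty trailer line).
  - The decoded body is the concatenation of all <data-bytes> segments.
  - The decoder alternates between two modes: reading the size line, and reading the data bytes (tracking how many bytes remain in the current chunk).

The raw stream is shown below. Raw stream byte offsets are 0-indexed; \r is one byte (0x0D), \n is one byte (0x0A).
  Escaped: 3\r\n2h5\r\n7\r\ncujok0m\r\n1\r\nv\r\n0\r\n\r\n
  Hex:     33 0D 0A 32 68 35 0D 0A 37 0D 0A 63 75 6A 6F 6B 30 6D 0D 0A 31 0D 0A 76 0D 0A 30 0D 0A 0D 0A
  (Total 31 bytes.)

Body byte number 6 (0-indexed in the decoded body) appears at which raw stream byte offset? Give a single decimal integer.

Answer: 14

Derivation:
Chunk 1: stream[0..1]='3' size=0x3=3, data at stream[3..6]='2h5' -> body[0..3], body so far='2h5'
Chunk 2: stream[8..9]='7' size=0x7=7, data at stream[11..18]='cujok0m' -> body[3..10], body so far='2h5cujok0m'
Chunk 3: stream[20..21]='1' size=0x1=1, data at stream[23..24]='v' -> body[10..11], body so far='2h5cujok0mv'
Chunk 4: stream[26..27]='0' size=0 (terminator). Final body='2h5cujok0mv' (11 bytes)
Body byte 6 at stream offset 14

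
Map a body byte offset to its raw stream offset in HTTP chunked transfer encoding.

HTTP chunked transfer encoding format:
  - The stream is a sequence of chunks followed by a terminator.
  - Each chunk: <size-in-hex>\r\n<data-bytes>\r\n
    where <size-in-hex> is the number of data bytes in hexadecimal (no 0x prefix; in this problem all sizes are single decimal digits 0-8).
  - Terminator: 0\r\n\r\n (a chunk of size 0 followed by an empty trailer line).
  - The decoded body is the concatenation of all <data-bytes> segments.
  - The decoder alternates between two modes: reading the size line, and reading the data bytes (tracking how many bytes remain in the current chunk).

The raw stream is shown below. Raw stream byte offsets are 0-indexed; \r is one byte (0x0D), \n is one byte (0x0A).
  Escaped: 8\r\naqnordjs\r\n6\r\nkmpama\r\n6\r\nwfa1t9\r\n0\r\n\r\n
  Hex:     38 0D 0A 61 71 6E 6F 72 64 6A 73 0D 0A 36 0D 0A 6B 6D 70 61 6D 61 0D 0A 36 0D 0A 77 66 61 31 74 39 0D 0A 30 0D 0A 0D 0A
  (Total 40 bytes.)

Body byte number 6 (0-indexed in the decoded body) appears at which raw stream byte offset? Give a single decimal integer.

Chunk 1: stream[0..1]='8' size=0x8=8, data at stream[3..11]='aqnordjs' -> body[0..8], body so far='aqnordjs'
Chunk 2: stream[13..14]='6' size=0x6=6, data at stream[16..22]='kmpama' -> body[8..14], body so far='aqnordjskmpama'
Chunk 3: stream[24..25]='6' size=0x6=6, data at stream[27..33]='wfa1t9' -> body[14..20], body so far='aqnordjskmpamawfa1t9'
Chunk 4: stream[35..36]='0' size=0 (terminator). Final body='aqnordjskmpamawfa1t9' (20 bytes)
Body byte 6 at stream offset 9

Answer: 9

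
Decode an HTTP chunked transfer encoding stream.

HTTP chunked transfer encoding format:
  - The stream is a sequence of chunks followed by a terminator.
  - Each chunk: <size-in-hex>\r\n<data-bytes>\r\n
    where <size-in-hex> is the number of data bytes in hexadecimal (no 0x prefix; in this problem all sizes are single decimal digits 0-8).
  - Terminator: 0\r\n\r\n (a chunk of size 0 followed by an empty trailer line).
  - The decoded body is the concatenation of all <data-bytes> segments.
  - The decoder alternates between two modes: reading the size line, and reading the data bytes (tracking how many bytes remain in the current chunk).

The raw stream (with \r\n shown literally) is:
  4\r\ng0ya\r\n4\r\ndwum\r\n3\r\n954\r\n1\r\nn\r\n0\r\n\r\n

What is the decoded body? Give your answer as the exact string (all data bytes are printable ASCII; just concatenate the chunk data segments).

Chunk 1: stream[0..1]='4' size=0x4=4, data at stream[3..7]='g0ya' -> body[0..4], body so far='g0ya'
Chunk 2: stream[9..10]='4' size=0x4=4, data at stream[12..16]='dwum' -> body[4..8], body so far='g0yadwum'
Chunk 3: stream[18..19]='3' size=0x3=3, data at stream[21..24]='954' -> body[8..11], body so far='g0yadwum954'
Chunk 4: stream[26..27]='1' size=0x1=1, data at stream[29..30]='n' -> body[11..12], body so far='g0yadwum954n'
Chunk 5: stream[32..33]='0' size=0 (terminator). Final body='g0yadwum954n' (12 bytes)

Answer: g0yadwum954n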